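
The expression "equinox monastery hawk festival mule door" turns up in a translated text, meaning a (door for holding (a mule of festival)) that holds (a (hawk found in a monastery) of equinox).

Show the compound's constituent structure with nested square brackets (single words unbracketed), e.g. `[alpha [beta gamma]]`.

Whole compound: head "door" (specifically "festival mule door"), modifier "equinox monastery hawk".
"equinox monastery hawk" → head "hawk" (specifically "monastery hawk"), modifier "equinox".
"monastery hawk" → head "hawk", modifier "monastery".
"festival mule door" → head "door", modifier "festival mule".
"festival mule" → head "mule", modifier "festival".
Assembled: [[equinox [monastery hawk]] [[festival mule] door]].

[[equinox [monastery hawk]] [[festival mule] door]]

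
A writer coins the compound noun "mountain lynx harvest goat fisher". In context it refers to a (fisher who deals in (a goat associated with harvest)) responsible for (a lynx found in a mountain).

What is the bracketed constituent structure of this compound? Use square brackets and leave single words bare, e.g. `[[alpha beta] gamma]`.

The outermost head in the paraphrase is "fisher" (specifically "harvest goat fisher"), modified by "mountain lynx".
Inside "mountain lynx": head "lynx", modifier "mountain".
Inside "harvest goat fisher": head "fisher", modifier "harvest goat".
Inside "harvest goat": head "goat", modifier "harvest".
Assembled: [[mountain lynx] [[harvest goat] fisher]].

[[mountain lynx] [[harvest goat] fisher]]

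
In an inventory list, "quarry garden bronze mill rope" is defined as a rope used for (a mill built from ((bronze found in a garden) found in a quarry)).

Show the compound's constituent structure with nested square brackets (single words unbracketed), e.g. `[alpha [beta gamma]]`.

The outermost head in the paraphrase is "rope", modified by "quarry garden bronze mill".
Inside "quarry garden bronze mill": head "mill", modifier "quarry garden bronze".
Inside "quarry garden bronze": head "bronze" (specifically "garden bronze"), modifier "quarry".
Inside "garden bronze": head "bronze", modifier "garden".
Putting it together: [[[quarry [garden bronze]] mill] rope].

[[[quarry [garden bronze]] mill] rope]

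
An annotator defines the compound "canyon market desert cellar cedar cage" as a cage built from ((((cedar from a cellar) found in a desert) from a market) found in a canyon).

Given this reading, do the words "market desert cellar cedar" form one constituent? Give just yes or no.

yes

The paraphrase groups the words so that "market desert cellar cedar" is one unit: it corresponds to a single parenthesized sub-phrase.
The full structure is [[canyon [market [desert [cellar cedar]]]] cage], in which [market desert cellar cedar] is a constituent.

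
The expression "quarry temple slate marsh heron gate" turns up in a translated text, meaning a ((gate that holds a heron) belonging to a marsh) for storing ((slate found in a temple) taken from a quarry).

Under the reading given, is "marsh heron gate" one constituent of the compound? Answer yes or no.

yes

The paraphrase groups the words so that "marsh heron gate" is one unit: it corresponds to a single parenthesized sub-phrase.
The full structure is [[quarry [temple slate]] [marsh [heron gate]]], in which [marsh heron gate] is a constituent.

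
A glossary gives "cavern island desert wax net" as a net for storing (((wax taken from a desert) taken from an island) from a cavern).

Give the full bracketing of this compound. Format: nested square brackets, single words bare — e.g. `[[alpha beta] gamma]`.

[[cavern [island [desert wax]]] net]

Overall it is a kind of net; the modifier is "cavern island desert wax".
Within "cavern island desert wax", the head is "wax" (specifically "island desert wax") and the modifier is "cavern".
Within "island desert wax", the head is "wax" (specifically "desert wax") and the modifier is "island".
Within "desert wax", the head is "wax" and the modifier is "desert".
So the structure is [[cavern [island [desert wax]]] net].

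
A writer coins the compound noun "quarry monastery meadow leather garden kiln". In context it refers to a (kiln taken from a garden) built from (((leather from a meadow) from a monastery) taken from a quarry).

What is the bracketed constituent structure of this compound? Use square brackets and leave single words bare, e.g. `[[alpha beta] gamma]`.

At the top level: head "kiln" (specifically "garden kiln"); modifier "quarry monastery meadow leather".
Within "quarry monastery meadow leather", the head is "leather" (specifically "monastery meadow leather") and the modifier is "quarry".
Within "monastery meadow leather", the head is "leather" (specifically "meadow leather") and the modifier is "monastery".
Within "meadow leather", the head is "leather" and the modifier is "meadow".
Within "garden kiln", the head is "kiln" and the modifier is "garden".
Putting it together: [[quarry [monastery [meadow leather]]] [garden kiln]].

[[quarry [monastery [meadow leather]]] [garden kiln]]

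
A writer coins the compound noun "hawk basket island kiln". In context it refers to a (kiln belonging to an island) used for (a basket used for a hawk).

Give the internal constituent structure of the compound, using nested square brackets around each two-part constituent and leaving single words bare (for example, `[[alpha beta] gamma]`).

[[hawk basket] [island kiln]]

The outermost head in the paraphrase is "kiln" (specifically "island kiln"), modified by "hawk basket".
"hawk basket" → head "basket", modifier "hawk".
"island kiln" → head "kiln", modifier "island".
Putting it together: [[hawk basket] [island kiln]].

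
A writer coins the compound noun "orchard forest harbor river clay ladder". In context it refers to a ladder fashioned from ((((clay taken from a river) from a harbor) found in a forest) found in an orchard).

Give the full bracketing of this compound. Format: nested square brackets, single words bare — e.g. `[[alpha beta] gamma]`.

Overall it is a kind of ladder; the modifier is "orchard forest harbor river clay".
Within "orchard forest harbor river clay", the head is "clay" (specifically "forest harbor river clay") and the modifier is "orchard".
Within "forest harbor river clay", the head is "clay" (specifically "harbor river clay") and the modifier is "forest".
Within "harbor river clay", the head is "clay" (specifically "river clay") and the modifier is "harbor".
Within "river clay", the head is "clay" and the modifier is "river".
Assembled: [[orchard [forest [harbor [river clay]]]] ladder].

[[orchard [forest [harbor [river clay]]]] ladder]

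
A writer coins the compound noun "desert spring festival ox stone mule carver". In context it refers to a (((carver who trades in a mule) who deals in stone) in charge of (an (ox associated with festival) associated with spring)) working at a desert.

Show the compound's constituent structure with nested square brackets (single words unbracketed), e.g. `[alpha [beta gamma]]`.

[desert [[spring [festival ox]] [stone [mule carver]]]]

The outermost head in the paraphrase is "carver" (specifically "spring festival ox stone mule carver"), modified by "desert".
Within "spring festival ox stone mule carver", the head is "carver" (specifically "stone mule carver") and the modifier is "spring festival ox".
Within "spring festival ox", the head is "ox" (specifically "festival ox") and the modifier is "spring".
Within "festival ox", the head is "ox" and the modifier is "festival".
Within "stone mule carver", the head is "carver" (specifically "mule carver") and the modifier is "stone".
Within "mule carver", the head is "carver" and the modifier is "mule".
Putting it together: [desert [[spring [festival ox]] [stone [mule carver]]]].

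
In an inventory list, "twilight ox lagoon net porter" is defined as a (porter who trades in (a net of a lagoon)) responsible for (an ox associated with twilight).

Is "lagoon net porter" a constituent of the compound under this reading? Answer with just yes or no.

yes

The paraphrase groups the words so that "lagoon net porter" is one unit: it corresponds to a single parenthesized sub-phrase.
The full structure is [[twilight ox] [[lagoon net] porter]], in which [lagoon net porter] is a constituent.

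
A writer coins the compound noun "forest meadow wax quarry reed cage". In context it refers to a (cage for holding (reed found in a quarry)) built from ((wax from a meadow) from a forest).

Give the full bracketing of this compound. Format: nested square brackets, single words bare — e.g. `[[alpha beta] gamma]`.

[[forest [meadow wax]] [[quarry reed] cage]]

Overall it is a kind of cage (specifically "quarry reed cage"); the modifier is "forest meadow wax".
Inside "forest meadow wax": head "wax" (specifically "meadow wax"), modifier "forest".
Inside "meadow wax": head "wax", modifier "meadow".
Inside "quarry reed cage": head "cage", modifier "quarry reed".
Inside "quarry reed": head "reed", modifier "quarry".
Putting it together: [[forest [meadow wax]] [[quarry reed] cage]].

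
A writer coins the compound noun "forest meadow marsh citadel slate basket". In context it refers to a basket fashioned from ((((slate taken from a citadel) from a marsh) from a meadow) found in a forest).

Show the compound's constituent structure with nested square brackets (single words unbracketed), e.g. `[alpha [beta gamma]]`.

[[forest [meadow [marsh [citadel slate]]]] basket]

Overall it is a kind of basket; the modifier is "forest meadow marsh citadel slate".
Inside "forest meadow marsh citadel slate": head "slate" (specifically "meadow marsh citadel slate"), modifier "forest".
Inside "meadow marsh citadel slate": head "slate" (specifically "marsh citadel slate"), modifier "meadow".
Inside "marsh citadel slate": head "slate" (specifically "citadel slate"), modifier "marsh".
Inside "citadel slate": head "slate", modifier "citadel".
Putting it together: [[forest [meadow [marsh [citadel slate]]]] basket].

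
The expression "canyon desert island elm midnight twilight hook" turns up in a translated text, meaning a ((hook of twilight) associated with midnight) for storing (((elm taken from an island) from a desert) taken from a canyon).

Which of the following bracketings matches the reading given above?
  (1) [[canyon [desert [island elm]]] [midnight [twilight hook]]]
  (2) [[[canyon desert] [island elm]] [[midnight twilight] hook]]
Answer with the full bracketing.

[[canyon [desert [island elm]]] [midnight [twilight hook]]]

The paraphrase's head is the "hook" part ("midnight twilight hook"); its modifier is "canyon desert island elm".
That top-level split, carried through the inner groups, gives [[canyon [desert [island elm]]] [midnight [twilight hook]]].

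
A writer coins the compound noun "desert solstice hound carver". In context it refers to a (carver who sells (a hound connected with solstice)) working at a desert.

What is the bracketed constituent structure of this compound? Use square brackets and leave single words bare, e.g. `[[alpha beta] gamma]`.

The outermost head in the paraphrase is "carver" (specifically "solstice hound carver"), modified by "desert".
Inside "solstice hound carver": head "carver", modifier "solstice hound".
Inside "solstice hound": head "hound", modifier "solstice".
So the structure is [desert [[solstice hound] carver]].

[desert [[solstice hound] carver]]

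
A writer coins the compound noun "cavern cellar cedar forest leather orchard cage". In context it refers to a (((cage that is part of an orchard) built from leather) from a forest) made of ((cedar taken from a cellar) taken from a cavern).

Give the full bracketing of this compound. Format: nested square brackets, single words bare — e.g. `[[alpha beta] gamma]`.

[[cavern [cellar cedar]] [forest [leather [orchard cage]]]]

At the top level: head "cage" (specifically "forest leather orchard cage"); modifier "cavern cellar cedar".
Inside "cavern cellar cedar": head "cedar" (specifically "cellar cedar"), modifier "cavern".
Inside "cellar cedar": head "cedar", modifier "cellar".
Inside "forest leather orchard cage": head "cage" (specifically "leather orchard cage"), modifier "forest".
Inside "leather orchard cage": head "cage" (specifically "orchard cage"), modifier "leather".
Inside "orchard cage": head "cage", modifier "orchard".
Assembled: [[cavern [cellar cedar]] [forest [leather [orchard cage]]]].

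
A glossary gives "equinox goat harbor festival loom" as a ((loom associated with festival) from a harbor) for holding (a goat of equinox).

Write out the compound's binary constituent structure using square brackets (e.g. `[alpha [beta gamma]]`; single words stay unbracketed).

At the top level: head "loom" (specifically "harbor festival loom"); modifier "equinox goat".
Within "equinox goat", the head is "goat" and the modifier is "equinox".
Within "harbor festival loom", the head is "loom" (specifically "festival loom") and the modifier is "harbor".
Within "festival loom", the head is "loom" and the modifier is "festival".
So the structure is [[equinox goat] [harbor [festival loom]]].

[[equinox goat] [harbor [festival loom]]]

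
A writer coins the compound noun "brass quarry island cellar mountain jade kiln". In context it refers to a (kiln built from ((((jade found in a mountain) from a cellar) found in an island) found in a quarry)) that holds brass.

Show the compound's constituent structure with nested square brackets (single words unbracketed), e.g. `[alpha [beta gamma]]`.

[brass [[quarry [island [cellar [mountain jade]]]] kiln]]

Overall it is a kind of kiln (specifically "quarry island cellar mountain jade kiln"); the modifier is "brass".
Within "quarry island cellar mountain jade kiln", the head is "kiln" and the modifier is "quarry island cellar mountain jade".
Within "quarry island cellar mountain jade", the head is "jade" (specifically "island cellar mountain jade") and the modifier is "quarry".
Within "island cellar mountain jade", the head is "jade" (specifically "cellar mountain jade") and the modifier is "island".
Within "cellar mountain jade", the head is "jade" (specifically "mountain jade") and the modifier is "cellar".
Within "mountain jade", the head is "jade" and the modifier is "mountain".
So the structure is [brass [[quarry [island [cellar [mountain jade]]]] kiln]].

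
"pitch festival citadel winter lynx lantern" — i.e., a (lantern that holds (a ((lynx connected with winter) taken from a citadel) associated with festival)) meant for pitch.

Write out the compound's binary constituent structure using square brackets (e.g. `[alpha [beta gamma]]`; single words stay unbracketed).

The outermost head in the paraphrase is "lantern" (specifically "festival citadel winter lynx lantern"), modified by "pitch".
Inside "festival citadel winter lynx lantern": head "lantern", modifier "festival citadel winter lynx".
Inside "festival citadel winter lynx": head "lynx" (specifically "citadel winter lynx"), modifier "festival".
Inside "citadel winter lynx": head "lynx" (specifically "winter lynx"), modifier "citadel".
Inside "winter lynx": head "lynx", modifier "winter".
So the structure is [pitch [[festival [citadel [winter lynx]]] lantern]].

[pitch [[festival [citadel [winter lynx]]] lantern]]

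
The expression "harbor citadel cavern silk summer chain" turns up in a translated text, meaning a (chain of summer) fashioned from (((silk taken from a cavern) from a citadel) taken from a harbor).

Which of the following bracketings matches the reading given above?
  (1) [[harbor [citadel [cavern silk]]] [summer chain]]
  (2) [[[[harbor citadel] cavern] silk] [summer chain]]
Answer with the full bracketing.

The paraphrase's head is the "chain" part ("summer chain"); its modifier is "harbor citadel cavern silk".
That top-level split, carried through the inner groups, gives [[harbor [citadel [cavern silk]]] [summer chain]].

[[harbor [citadel [cavern silk]]] [summer chain]]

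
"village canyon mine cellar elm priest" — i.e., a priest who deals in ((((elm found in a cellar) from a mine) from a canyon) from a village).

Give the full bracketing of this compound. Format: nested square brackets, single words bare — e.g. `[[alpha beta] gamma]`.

Whole compound: head "priest", modifier "village canyon mine cellar elm".
"village canyon mine cellar elm" → head "elm" (specifically "canyon mine cellar elm"), modifier "village".
"canyon mine cellar elm" → head "elm" (specifically "mine cellar elm"), modifier "canyon".
"mine cellar elm" → head "elm" (specifically "cellar elm"), modifier "mine".
"cellar elm" → head "elm", modifier "cellar".
Putting it together: [[village [canyon [mine [cellar elm]]]] priest].

[[village [canyon [mine [cellar elm]]]] priest]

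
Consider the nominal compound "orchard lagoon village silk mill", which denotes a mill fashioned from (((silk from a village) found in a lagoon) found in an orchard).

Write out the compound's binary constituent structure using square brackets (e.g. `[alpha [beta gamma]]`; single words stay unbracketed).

Whole compound: head "mill", modifier "orchard lagoon village silk".
"orchard lagoon village silk" → head "silk" (specifically "lagoon village silk"), modifier "orchard".
"lagoon village silk" → head "silk" (specifically "village silk"), modifier "lagoon".
"village silk" → head "silk", modifier "village".
Putting it together: [[orchard [lagoon [village silk]]] mill].

[[orchard [lagoon [village silk]]] mill]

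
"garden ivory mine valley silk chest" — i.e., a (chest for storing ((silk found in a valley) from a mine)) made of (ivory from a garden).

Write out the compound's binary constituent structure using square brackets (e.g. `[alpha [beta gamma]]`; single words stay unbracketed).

Whole compound: head "chest" (specifically "mine valley silk chest"), modifier "garden ivory".
"garden ivory" → head "ivory", modifier "garden".
"mine valley silk chest" → head "chest", modifier "mine valley silk".
"mine valley silk" → head "silk" (specifically "valley silk"), modifier "mine".
"valley silk" → head "silk", modifier "valley".
Assembled: [[garden ivory] [[mine [valley silk]] chest]].

[[garden ivory] [[mine [valley silk]] chest]]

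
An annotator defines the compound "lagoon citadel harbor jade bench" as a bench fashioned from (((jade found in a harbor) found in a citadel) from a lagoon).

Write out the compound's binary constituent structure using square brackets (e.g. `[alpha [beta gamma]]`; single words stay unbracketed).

[[lagoon [citadel [harbor jade]]] bench]

At the top level: head "bench"; modifier "lagoon citadel harbor jade".
Within "lagoon citadel harbor jade", the head is "jade" (specifically "citadel harbor jade") and the modifier is "lagoon".
Within "citadel harbor jade", the head is "jade" (specifically "harbor jade") and the modifier is "citadel".
Within "harbor jade", the head is "jade" and the modifier is "harbor".
So the structure is [[lagoon [citadel [harbor jade]]] bench].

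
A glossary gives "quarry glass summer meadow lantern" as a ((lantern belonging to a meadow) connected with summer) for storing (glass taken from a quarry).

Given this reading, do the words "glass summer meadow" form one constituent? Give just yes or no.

no

The top-level split is [quarry glass] [summer meadow lantern]; the full structure is [[quarry glass] [summer [meadow lantern]]].
"glass summer meadow" straddles a constituent boundary, so it is not a single unit.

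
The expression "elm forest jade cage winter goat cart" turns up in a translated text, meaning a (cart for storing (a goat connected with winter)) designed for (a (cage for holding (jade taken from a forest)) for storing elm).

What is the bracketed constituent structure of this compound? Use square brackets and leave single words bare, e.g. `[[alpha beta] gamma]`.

Overall it is a kind of cart (specifically "winter goat cart"); the modifier is "elm forest jade cage".
"elm forest jade cage" → head "cage" (specifically "forest jade cage"), modifier "elm".
"forest jade cage" → head "cage", modifier "forest jade".
"forest jade" → head "jade", modifier "forest".
"winter goat cart" → head "cart", modifier "winter goat".
"winter goat" → head "goat", modifier "winter".
Assembled: [[elm [[forest jade] cage]] [[winter goat] cart]].

[[elm [[forest jade] cage]] [[winter goat] cart]]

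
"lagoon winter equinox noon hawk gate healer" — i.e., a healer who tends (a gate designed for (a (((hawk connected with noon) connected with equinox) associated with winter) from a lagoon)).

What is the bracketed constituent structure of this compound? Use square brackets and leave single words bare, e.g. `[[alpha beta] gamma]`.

Whole compound: head "healer", modifier "lagoon winter equinox noon hawk gate".
Within "lagoon winter equinox noon hawk gate", the head is "gate" and the modifier is "lagoon winter equinox noon hawk".
Within "lagoon winter equinox noon hawk", the head is "hawk" (specifically "winter equinox noon hawk") and the modifier is "lagoon".
Within "winter equinox noon hawk", the head is "hawk" (specifically "equinox noon hawk") and the modifier is "winter".
Within "equinox noon hawk", the head is "hawk" (specifically "noon hawk") and the modifier is "equinox".
Within "noon hawk", the head is "hawk" and the modifier is "noon".
Putting it together: [[[lagoon [winter [equinox [noon hawk]]]] gate] healer].

[[[lagoon [winter [equinox [noon hawk]]]] gate] healer]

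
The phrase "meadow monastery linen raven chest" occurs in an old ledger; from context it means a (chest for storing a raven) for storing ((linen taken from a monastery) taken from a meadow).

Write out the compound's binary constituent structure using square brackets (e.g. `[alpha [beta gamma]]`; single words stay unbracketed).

[[meadow [monastery linen]] [raven chest]]

At the top level: head "chest" (specifically "raven chest"); modifier "meadow monastery linen".
"meadow monastery linen" → head "linen" (specifically "monastery linen"), modifier "meadow".
"monastery linen" → head "linen", modifier "monastery".
"raven chest" → head "chest", modifier "raven".
Assembled: [[meadow [monastery linen]] [raven chest]].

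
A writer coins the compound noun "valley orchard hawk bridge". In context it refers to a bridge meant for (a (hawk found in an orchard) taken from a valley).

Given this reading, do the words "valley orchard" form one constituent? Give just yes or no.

The top-level split is [valley orchard hawk] [bridge]; the full structure is [[valley [orchard hawk]] bridge].
"valley orchard" straddles a constituent boundary, so it is not a single unit.

no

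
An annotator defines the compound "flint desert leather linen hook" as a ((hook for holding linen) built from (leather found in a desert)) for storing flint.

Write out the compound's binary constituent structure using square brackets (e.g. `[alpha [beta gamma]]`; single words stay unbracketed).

[flint [[desert leather] [linen hook]]]

Whole compound: head "hook" (specifically "desert leather linen hook"), modifier "flint".
Within "desert leather linen hook", the head is "hook" (specifically "linen hook") and the modifier is "desert leather".
Within "desert leather", the head is "leather" and the modifier is "desert".
Within "linen hook", the head is "hook" and the modifier is "linen".
So the structure is [flint [[desert leather] [linen hook]]].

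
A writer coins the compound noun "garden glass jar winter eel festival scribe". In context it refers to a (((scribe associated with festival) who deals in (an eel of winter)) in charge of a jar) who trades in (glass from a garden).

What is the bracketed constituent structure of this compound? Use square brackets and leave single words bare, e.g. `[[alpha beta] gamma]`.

[[garden glass] [jar [[winter eel] [festival scribe]]]]

Whole compound: head "scribe" (specifically "jar winter eel festival scribe"), modifier "garden glass".
"garden glass" → head "glass", modifier "garden".
"jar winter eel festival scribe" → head "scribe" (specifically "winter eel festival scribe"), modifier "jar".
"winter eel festival scribe" → head "scribe" (specifically "festival scribe"), modifier "winter eel".
"winter eel" → head "eel", modifier "winter".
"festival scribe" → head "scribe", modifier "festival".
Putting it together: [[garden glass] [jar [[winter eel] [festival scribe]]]].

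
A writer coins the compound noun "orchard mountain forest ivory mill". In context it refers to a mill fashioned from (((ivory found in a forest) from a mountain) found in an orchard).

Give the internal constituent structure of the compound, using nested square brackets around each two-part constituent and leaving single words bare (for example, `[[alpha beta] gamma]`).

At the top level: head "mill"; modifier "orchard mountain forest ivory".
Within "orchard mountain forest ivory", the head is "ivory" (specifically "mountain forest ivory") and the modifier is "orchard".
Within "mountain forest ivory", the head is "ivory" (specifically "forest ivory") and the modifier is "mountain".
Within "forest ivory", the head is "ivory" and the modifier is "forest".
Putting it together: [[orchard [mountain [forest ivory]]] mill].

[[orchard [mountain [forest ivory]]] mill]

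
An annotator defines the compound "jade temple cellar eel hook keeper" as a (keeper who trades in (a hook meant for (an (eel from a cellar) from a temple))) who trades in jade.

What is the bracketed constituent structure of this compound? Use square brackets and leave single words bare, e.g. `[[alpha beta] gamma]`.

[jade [[[temple [cellar eel]] hook] keeper]]

At the top level: head "keeper" (specifically "temple cellar eel hook keeper"); modifier "jade".
"temple cellar eel hook keeper" → head "keeper", modifier "temple cellar eel hook".
"temple cellar eel hook" → head "hook", modifier "temple cellar eel".
"temple cellar eel" → head "eel" (specifically "cellar eel"), modifier "temple".
"cellar eel" → head "eel", modifier "cellar".
So the structure is [jade [[[temple [cellar eel]] hook] keeper]].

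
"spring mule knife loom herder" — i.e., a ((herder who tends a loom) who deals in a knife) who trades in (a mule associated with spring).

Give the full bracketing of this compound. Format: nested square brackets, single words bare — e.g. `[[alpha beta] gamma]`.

At the top level: head "herder" (specifically "knife loom herder"); modifier "spring mule".
Within "spring mule", the head is "mule" and the modifier is "spring".
Within "knife loom herder", the head is "herder" (specifically "loom herder") and the modifier is "knife".
Within "loom herder", the head is "herder" and the modifier is "loom".
Assembled: [[spring mule] [knife [loom herder]]].

[[spring mule] [knife [loom herder]]]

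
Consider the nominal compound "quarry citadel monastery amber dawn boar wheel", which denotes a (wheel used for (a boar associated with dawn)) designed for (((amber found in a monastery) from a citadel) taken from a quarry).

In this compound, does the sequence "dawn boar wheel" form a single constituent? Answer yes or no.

The paraphrase groups the words so that "dawn boar wheel" is one unit: it corresponds to a single parenthesized sub-phrase.
The full structure is [[quarry [citadel [monastery amber]]] [[dawn boar] wheel]], in which [dawn boar wheel] is a constituent.

yes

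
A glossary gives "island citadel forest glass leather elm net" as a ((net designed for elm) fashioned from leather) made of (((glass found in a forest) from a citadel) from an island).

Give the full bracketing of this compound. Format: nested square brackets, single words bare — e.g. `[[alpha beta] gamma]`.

[[island [citadel [forest glass]]] [leather [elm net]]]

Overall it is a kind of net (specifically "leather elm net"); the modifier is "island citadel forest glass".
"island citadel forest glass" → head "glass" (specifically "citadel forest glass"), modifier "island".
"citadel forest glass" → head "glass" (specifically "forest glass"), modifier "citadel".
"forest glass" → head "glass", modifier "forest".
"leather elm net" → head "net" (specifically "elm net"), modifier "leather".
"elm net" → head "net", modifier "elm".
Putting it together: [[island [citadel [forest glass]]] [leather [elm net]]].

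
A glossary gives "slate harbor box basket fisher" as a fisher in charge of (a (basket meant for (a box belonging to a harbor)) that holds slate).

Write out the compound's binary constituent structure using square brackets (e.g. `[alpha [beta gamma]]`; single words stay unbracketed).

[[slate [[harbor box] basket]] fisher]

The outermost head in the paraphrase is "fisher", modified by "slate harbor box basket".
Within "slate harbor box basket", the head is "basket" (specifically "harbor box basket") and the modifier is "slate".
Within "harbor box basket", the head is "basket" and the modifier is "harbor box".
Within "harbor box", the head is "box" and the modifier is "harbor".
Putting it together: [[slate [[harbor box] basket]] fisher].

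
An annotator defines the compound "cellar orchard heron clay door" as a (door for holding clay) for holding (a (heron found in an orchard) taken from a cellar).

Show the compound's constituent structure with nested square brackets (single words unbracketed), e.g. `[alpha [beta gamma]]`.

The outermost head in the paraphrase is "door" (specifically "clay door"), modified by "cellar orchard heron".
"cellar orchard heron" → head "heron" (specifically "orchard heron"), modifier "cellar".
"orchard heron" → head "heron", modifier "orchard".
"clay door" → head "door", modifier "clay".
Assembled: [[cellar [orchard heron]] [clay door]].

[[cellar [orchard heron]] [clay door]]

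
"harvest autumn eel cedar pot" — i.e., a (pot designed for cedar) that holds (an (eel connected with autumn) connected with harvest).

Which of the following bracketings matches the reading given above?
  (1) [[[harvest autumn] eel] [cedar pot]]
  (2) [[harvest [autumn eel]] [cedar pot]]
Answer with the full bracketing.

The paraphrase's head is the "pot" part ("cedar pot"); its modifier is "harvest autumn eel".
That top-level split, carried through the inner groups, gives [[harvest [autumn eel]] [cedar pot]].

[[harvest [autumn eel]] [cedar pot]]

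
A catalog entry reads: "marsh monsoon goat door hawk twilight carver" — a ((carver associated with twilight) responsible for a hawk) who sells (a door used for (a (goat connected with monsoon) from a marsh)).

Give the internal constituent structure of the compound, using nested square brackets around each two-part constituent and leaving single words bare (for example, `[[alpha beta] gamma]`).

Overall it is a kind of carver (specifically "hawk twilight carver"); the modifier is "marsh monsoon goat door".
Inside "marsh monsoon goat door": head "door", modifier "marsh monsoon goat".
Inside "marsh monsoon goat": head "goat" (specifically "monsoon goat"), modifier "marsh".
Inside "monsoon goat": head "goat", modifier "monsoon".
Inside "hawk twilight carver": head "carver" (specifically "twilight carver"), modifier "hawk".
Inside "twilight carver": head "carver", modifier "twilight".
Putting it together: [[[marsh [monsoon goat]] door] [hawk [twilight carver]]].

[[[marsh [monsoon goat]] door] [hawk [twilight carver]]]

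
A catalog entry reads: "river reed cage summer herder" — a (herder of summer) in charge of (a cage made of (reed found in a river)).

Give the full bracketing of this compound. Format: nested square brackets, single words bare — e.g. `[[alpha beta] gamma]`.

[[[river reed] cage] [summer herder]]

At the top level: head "herder" (specifically "summer herder"); modifier "river reed cage".
Inside "river reed cage": head "cage", modifier "river reed".
Inside "river reed": head "reed", modifier "river".
Inside "summer herder": head "herder", modifier "summer".
Putting it together: [[[river reed] cage] [summer herder]].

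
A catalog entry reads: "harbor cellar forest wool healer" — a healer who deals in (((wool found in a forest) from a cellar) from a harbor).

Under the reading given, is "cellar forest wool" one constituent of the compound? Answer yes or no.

yes

The paraphrase groups the words so that "cellar forest wool" is one unit: it corresponds to a single parenthesized sub-phrase.
The full structure is [[harbor [cellar [forest wool]]] healer], in which [cellar forest wool] is a constituent.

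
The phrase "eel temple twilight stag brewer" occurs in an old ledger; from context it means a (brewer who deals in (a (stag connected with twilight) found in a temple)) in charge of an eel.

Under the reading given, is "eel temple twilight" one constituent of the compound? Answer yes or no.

no

The top-level split is [eel] [temple twilight stag brewer]; the full structure is [eel [[temple [twilight stag]] brewer]].
"eel temple twilight" straddles a constituent boundary, so it is not a single unit.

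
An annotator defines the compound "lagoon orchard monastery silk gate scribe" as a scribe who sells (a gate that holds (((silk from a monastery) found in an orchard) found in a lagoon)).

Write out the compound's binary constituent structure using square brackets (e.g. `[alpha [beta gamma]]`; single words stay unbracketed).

[[[lagoon [orchard [monastery silk]]] gate] scribe]

The outermost head in the paraphrase is "scribe", modified by "lagoon orchard monastery silk gate".
Inside "lagoon orchard monastery silk gate": head "gate", modifier "lagoon orchard monastery silk".
Inside "lagoon orchard monastery silk": head "silk" (specifically "orchard monastery silk"), modifier "lagoon".
Inside "orchard monastery silk": head "silk" (specifically "monastery silk"), modifier "orchard".
Inside "monastery silk": head "silk", modifier "monastery".
Putting it together: [[[lagoon [orchard [monastery silk]]] gate] scribe].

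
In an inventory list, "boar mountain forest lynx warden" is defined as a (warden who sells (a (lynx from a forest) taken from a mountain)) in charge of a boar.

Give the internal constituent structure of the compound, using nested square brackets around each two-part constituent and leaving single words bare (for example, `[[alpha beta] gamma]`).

[boar [[mountain [forest lynx]] warden]]

At the top level: head "warden" (specifically "mountain forest lynx warden"); modifier "boar".
Inside "mountain forest lynx warden": head "warden", modifier "mountain forest lynx".
Inside "mountain forest lynx": head "lynx" (specifically "forest lynx"), modifier "mountain".
Inside "forest lynx": head "lynx", modifier "forest".
So the structure is [boar [[mountain [forest lynx]] warden]].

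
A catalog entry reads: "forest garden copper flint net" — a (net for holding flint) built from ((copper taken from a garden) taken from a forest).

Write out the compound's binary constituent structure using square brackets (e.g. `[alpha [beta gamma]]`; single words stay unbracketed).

[[forest [garden copper]] [flint net]]

At the top level: head "net" (specifically "flint net"); modifier "forest garden copper".
Inside "forest garden copper": head "copper" (specifically "garden copper"), modifier "forest".
Inside "garden copper": head "copper", modifier "garden".
Inside "flint net": head "net", modifier "flint".
Assembled: [[forest [garden copper]] [flint net]].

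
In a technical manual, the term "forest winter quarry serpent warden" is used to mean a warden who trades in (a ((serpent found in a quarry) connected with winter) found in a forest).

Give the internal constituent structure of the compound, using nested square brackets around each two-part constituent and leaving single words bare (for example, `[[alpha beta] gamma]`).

[[forest [winter [quarry serpent]]] warden]

Overall it is a kind of warden; the modifier is "forest winter quarry serpent".
Within "forest winter quarry serpent", the head is "serpent" (specifically "winter quarry serpent") and the modifier is "forest".
Within "winter quarry serpent", the head is "serpent" (specifically "quarry serpent") and the modifier is "winter".
Within "quarry serpent", the head is "serpent" and the modifier is "quarry".
So the structure is [[forest [winter [quarry serpent]]] warden].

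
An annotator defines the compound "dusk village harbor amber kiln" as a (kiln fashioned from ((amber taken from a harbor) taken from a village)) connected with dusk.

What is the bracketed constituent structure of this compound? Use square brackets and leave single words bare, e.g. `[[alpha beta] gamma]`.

Whole compound: head "kiln" (specifically "village harbor amber kiln"), modifier "dusk".
"village harbor amber kiln" → head "kiln", modifier "village harbor amber".
"village harbor amber" → head "amber" (specifically "harbor amber"), modifier "village".
"harbor amber" → head "amber", modifier "harbor".
Putting it together: [dusk [[village [harbor amber]] kiln]].

[dusk [[village [harbor amber]] kiln]]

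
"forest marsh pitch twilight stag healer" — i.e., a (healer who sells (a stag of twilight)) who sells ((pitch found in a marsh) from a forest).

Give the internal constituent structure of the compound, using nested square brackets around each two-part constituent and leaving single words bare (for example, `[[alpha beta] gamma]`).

[[forest [marsh pitch]] [[twilight stag] healer]]

At the top level: head "healer" (specifically "twilight stag healer"); modifier "forest marsh pitch".
Inside "forest marsh pitch": head "pitch" (specifically "marsh pitch"), modifier "forest".
Inside "marsh pitch": head "pitch", modifier "marsh".
Inside "twilight stag healer": head "healer", modifier "twilight stag".
Inside "twilight stag": head "stag", modifier "twilight".
Putting it together: [[forest [marsh pitch]] [[twilight stag] healer]].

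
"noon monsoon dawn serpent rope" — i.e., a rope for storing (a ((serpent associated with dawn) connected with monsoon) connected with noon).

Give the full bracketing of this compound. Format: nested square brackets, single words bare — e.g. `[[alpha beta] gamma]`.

[[noon [monsoon [dawn serpent]]] rope]

Whole compound: head "rope", modifier "noon monsoon dawn serpent".
"noon monsoon dawn serpent" → head "serpent" (specifically "monsoon dawn serpent"), modifier "noon".
"monsoon dawn serpent" → head "serpent" (specifically "dawn serpent"), modifier "monsoon".
"dawn serpent" → head "serpent", modifier "dawn".
So the structure is [[noon [monsoon [dawn serpent]]] rope].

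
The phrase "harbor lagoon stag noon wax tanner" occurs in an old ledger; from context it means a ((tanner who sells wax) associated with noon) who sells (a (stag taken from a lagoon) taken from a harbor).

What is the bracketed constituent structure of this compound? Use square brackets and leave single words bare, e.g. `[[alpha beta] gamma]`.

Overall it is a kind of tanner (specifically "noon wax tanner"); the modifier is "harbor lagoon stag".
"harbor lagoon stag" → head "stag" (specifically "lagoon stag"), modifier "harbor".
"lagoon stag" → head "stag", modifier "lagoon".
"noon wax tanner" → head "tanner" (specifically "wax tanner"), modifier "noon".
"wax tanner" → head "tanner", modifier "wax".
Putting it together: [[harbor [lagoon stag]] [noon [wax tanner]]].

[[harbor [lagoon stag]] [noon [wax tanner]]]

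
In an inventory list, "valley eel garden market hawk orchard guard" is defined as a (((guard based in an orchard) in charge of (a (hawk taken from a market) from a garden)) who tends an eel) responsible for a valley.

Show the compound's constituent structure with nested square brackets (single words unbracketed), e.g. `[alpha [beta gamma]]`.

[valley [eel [[garden [market hawk]] [orchard guard]]]]

Overall it is a kind of guard (specifically "eel garden market hawk orchard guard"); the modifier is "valley".
Inside "eel garden market hawk orchard guard": head "guard" (specifically "garden market hawk orchard guard"), modifier "eel".
Inside "garden market hawk orchard guard": head "guard" (specifically "orchard guard"), modifier "garden market hawk".
Inside "garden market hawk": head "hawk" (specifically "market hawk"), modifier "garden".
Inside "market hawk": head "hawk", modifier "market".
Inside "orchard guard": head "guard", modifier "orchard".
Assembled: [valley [eel [[garden [market hawk]] [orchard guard]]]].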